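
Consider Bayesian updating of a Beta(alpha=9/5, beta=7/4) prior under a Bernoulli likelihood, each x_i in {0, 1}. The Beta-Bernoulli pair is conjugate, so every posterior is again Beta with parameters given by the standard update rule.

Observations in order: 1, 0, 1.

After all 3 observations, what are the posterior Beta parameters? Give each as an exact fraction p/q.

obs 1: x=1 → posterior Beta(14/5, 7/4)
obs 2: x=0 → posterior Beta(14/5, 11/4)
obs 3: x=1 → posterior Beta(19/5, 11/4)

alpha=19/5, beta=11/4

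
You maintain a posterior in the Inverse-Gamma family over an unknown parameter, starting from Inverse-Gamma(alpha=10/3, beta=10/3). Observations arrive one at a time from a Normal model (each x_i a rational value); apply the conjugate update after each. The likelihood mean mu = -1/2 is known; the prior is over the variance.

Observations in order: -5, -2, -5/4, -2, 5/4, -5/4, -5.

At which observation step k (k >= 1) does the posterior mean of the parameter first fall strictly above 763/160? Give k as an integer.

k = 7

obs 1: x=-5 → posterior Inverse-Gamma(23/6, 323/24)
obs 2: x=-2 → posterior Inverse-Gamma(13/3, 175/12)
obs 3: x=-5/4 → posterior Inverse-Gamma(29/6, 1427/96)
obs 4: x=-2 → posterior Inverse-Gamma(16/3, 1535/96)
obs 5: x=5/4 → posterior Inverse-Gamma(35/6, 841/48)
obs 6: x=-5/4 → posterior Inverse-Gamma(19/3, 1709/96)
obs 7: x=-5 → posterior Inverse-Gamma(41/6, 2681/96)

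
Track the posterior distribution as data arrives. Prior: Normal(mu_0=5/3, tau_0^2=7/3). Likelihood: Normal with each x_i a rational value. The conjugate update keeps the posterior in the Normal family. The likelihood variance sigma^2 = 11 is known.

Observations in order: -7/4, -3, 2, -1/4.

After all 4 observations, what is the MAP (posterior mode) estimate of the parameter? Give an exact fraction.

34/61

obs 1: x=-7/4 → posterior Normal(171/160, 77/40)
obs 2: x=-3 → posterior Normal(87/188, 77/47)
obs 3: x=2 → posterior Normal(143/216, 77/54)
obs 4: x=-1/4 → posterior Normal(34/61, 77/61)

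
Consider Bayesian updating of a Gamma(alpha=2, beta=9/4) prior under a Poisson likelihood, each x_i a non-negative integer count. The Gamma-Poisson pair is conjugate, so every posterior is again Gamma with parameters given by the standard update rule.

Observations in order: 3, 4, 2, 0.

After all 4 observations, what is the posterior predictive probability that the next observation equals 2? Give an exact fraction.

obs 1: x=3 → posterior Gamma(5, 13/4)
obs 2: x=4 → posterior Gamma(9, 17/4)
obs 3: x=2 → posterior Gamma(11, 21/4)
obs 4: x=0 → posterior Gamma(11, 25/4)

2517700195312500000/10260628712958602189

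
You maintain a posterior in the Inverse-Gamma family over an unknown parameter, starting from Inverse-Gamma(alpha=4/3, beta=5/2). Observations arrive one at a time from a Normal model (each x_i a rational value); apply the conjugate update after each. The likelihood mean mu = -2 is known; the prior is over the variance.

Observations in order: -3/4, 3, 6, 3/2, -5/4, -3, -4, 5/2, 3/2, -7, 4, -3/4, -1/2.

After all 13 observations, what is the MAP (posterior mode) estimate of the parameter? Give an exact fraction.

obs 1: x=-3/4 → posterior Inverse-Gamma(11/6, 105/32)
obs 2: x=3 → posterior Inverse-Gamma(7/3, 505/32)
obs 3: x=6 → posterior Inverse-Gamma(17/6, 1529/32)
obs 4: x=3/2 → posterior Inverse-Gamma(10/3, 1725/32)
obs 5: x=-5/4 → posterior Inverse-Gamma(23/6, 867/16)
obs 6: x=-3 → posterior Inverse-Gamma(13/3, 875/16)
obs 7: x=-4 → posterior Inverse-Gamma(29/6, 907/16)
obs 8: x=5/2 → posterior Inverse-Gamma(16/3, 1069/16)
obs 9: x=3/2 → posterior Inverse-Gamma(35/6, 1167/16)
obs 10: x=-7 → posterior Inverse-Gamma(19/3, 1367/16)
obs 11: x=4 → posterior Inverse-Gamma(41/6, 1655/16)
obs 12: x=-3/4 → posterior Inverse-Gamma(22/3, 3335/32)
obs 13: x=-1/2 → posterior Inverse-Gamma(47/6, 3371/32)

10113/848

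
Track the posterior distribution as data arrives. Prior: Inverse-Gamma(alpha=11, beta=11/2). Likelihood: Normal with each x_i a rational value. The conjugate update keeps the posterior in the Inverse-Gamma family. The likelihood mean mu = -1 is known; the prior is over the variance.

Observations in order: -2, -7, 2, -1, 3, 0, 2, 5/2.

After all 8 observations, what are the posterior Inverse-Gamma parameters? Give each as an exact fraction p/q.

obs 1: x=-2 → posterior Inverse-Gamma(23/2, 6)
obs 2: x=-7 → posterior Inverse-Gamma(12, 24)
obs 3: x=2 → posterior Inverse-Gamma(25/2, 57/2)
obs 4: x=-1 → posterior Inverse-Gamma(13, 57/2)
obs 5: x=3 → posterior Inverse-Gamma(27/2, 73/2)
obs 6: x=0 → posterior Inverse-Gamma(14, 37)
obs 7: x=2 → posterior Inverse-Gamma(29/2, 83/2)
obs 8: x=5/2 → posterior Inverse-Gamma(15, 381/8)

alpha=15, beta=381/8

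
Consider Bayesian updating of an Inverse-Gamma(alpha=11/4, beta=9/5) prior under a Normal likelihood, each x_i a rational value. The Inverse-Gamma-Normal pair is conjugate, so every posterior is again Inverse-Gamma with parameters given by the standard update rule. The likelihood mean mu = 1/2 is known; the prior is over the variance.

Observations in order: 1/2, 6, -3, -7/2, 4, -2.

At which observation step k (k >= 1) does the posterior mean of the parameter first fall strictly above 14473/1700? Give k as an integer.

k = 5

obs 1: x=1/2 → posterior Inverse-Gamma(13/4, 9/5)
obs 2: x=6 → posterior Inverse-Gamma(15/4, 677/40)
obs 3: x=-3 → posterior Inverse-Gamma(17/4, 461/20)
obs 4: x=-7/2 → posterior Inverse-Gamma(19/4, 621/20)
obs 5: x=4 → posterior Inverse-Gamma(21/4, 1487/40)
obs 6: x=-2 → posterior Inverse-Gamma(23/4, 403/10)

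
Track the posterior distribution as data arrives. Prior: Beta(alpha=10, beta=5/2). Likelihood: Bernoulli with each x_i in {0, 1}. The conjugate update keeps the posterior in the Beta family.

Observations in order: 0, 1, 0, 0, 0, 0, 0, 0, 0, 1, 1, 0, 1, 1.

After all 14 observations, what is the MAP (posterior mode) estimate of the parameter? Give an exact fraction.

obs 1: x=0 → posterior Beta(10, 7/2)
obs 2: x=1 → posterior Beta(11, 7/2)
obs 3: x=0 → posterior Beta(11, 9/2)
obs 4: x=0 → posterior Beta(11, 11/2)
obs 5: x=0 → posterior Beta(11, 13/2)
obs 6: x=0 → posterior Beta(11, 15/2)
obs 7: x=0 → posterior Beta(11, 17/2)
obs 8: x=0 → posterior Beta(11, 19/2)
obs 9: x=0 → posterior Beta(11, 21/2)
obs 10: x=1 → posterior Beta(12, 21/2)
obs 11: x=1 → posterior Beta(13, 21/2)
obs 12: x=0 → posterior Beta(13, 23/2)
obs 13: x=1 → posterior Beta(14, 23/2)
obs 14: x=1 → posterior Beta(15, 23/2)

4/7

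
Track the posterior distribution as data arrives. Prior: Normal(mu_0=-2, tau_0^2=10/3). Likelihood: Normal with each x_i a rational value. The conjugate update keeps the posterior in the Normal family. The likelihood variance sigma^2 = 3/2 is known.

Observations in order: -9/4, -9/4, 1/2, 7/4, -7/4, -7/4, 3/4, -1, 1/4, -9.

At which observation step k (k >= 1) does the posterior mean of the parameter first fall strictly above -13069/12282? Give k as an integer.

k = 4

obs 1: x=-9/4 → posterior Normal(-63/29, 30/29)
obs 2: x=-9/4 → posterior Normal(-108/49, 30/49)
obs 3: x=1/2 → posterior Normal(-98/69, 10/23)
obs 4: x=7/4 → posterior Normal(-63/89, 30/89)
obs 5: x=-7/4 → posterior Normal(-98/109, 30/109)
obs 6: x=-7/4 → posterior Normal(-133/129, 10/43)
obs 7: x=3/4 → posterior Normal(-118/149, 30/149)
obs 8: x=-1 → posterior Normal(-138/169, 30/169)
obs 9: x=1/4 → posterior Normal(-19/27, 10/63)
obs 10: x=-9 → posterior Normal(-313/209, 30/209)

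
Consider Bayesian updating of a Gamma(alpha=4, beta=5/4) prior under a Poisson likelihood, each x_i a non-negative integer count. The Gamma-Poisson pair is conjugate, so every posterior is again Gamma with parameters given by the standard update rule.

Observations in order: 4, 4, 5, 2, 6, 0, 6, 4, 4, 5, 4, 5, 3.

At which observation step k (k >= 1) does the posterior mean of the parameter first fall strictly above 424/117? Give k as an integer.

obs 1: x=4 → posterior Gamma(8, 9/4)
obs 2: x=4 → posterior Gamma(12, 13/4)
obs 3: x=5 → posterior Gamma(17, 17/4)
obs 4: x=2 → posterior Gamma(19, 21/4)
obs 5: x=6 → posterior Gamma(25, 25/4)
obs 6: x=0 → posterior Gamma(25, 29/4)
obs 7: x=6 → posterior Gamma(31, 33/4)
obs 8: x=4 → posterior Gamma(35, 37/4)
obs 9: x=4 → posterior Gamma(39, 41/4)
obs 10: x=5 → posterior Gamma(44, 45/4)
obs 11: x=4 → posterior Gamma(48, 49/4)
obs 12: x=5 → posterior Gamma(53, 53/4)
obs 13: x=3 → posterior Gamma(56, 57/4)

k = 2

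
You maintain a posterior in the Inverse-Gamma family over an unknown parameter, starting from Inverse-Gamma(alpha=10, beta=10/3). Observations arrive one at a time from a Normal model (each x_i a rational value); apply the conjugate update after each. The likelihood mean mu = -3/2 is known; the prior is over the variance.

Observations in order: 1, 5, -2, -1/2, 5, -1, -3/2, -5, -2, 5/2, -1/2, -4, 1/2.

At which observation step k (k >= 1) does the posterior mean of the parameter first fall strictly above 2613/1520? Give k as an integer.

k = 2

obs 1: x=1 → posterior Inverse-Gamma(21/2, 155/24)
obs 2: x=5 → posterior Inverse-Gamma(11, 331/12)
obs 3: x=-2 → posterior Inverse-Gamma(23/2, 665/24)
obs 4: x=-1/2 → posterior Inverse-Gamma(12, 677/24)
obs 5: x=5 → posterior Inverse-Gamma(25/2, 148/3)
obs 6: x=-1 → posterior Inverse-Gamma(13, 1187/24)
obs 7: x=-3/2 → posterior Inverse-Gamma(27/2, 1187/24)
obs 8: x=-5 → posterior Inverse-Gamma(14, 667/12)
obs 9: x=-2 → posterior Inverse-Gamma(29/2, 1337/24)
obs 10: x=5/2 → posterior Inverse-Gamma(15, 1529/24)
obs 11: x=-1/2 → posterior Inverse-Gamma(31/2, 1541/24)
obs 12: x=-4 → posterior Inverse-Gamma(16, 202/3)
obs 13: x=1/2 → posterior Inverse-Gamma(33/2, 208/3)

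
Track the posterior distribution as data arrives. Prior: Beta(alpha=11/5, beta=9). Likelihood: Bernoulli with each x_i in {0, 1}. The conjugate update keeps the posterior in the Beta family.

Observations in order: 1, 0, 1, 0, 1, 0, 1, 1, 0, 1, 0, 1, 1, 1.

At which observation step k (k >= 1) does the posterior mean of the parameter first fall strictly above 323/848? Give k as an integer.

obs 1: x=1 → posterior Beta(16/5, 9)
obs 2: x=0 → posterior Beta(16/5, 10)
obs 3: x=1 → posterior Beta(21/5, 10)
obs 4: x=0 → posterior Beta(21/5, 11)
obs 5: x=1 → posterior Beta(26/5, 11)
obs 6: x=0 → posterior Beta(26/5, 12)
obs 7: x=1 → posterior Beta(31/5, 12)
obs 8: x=1 → posterior Beta(36/5, 12)
obs 9: x=0 → posterior Beta(36/5, 13)
obs 10: x=1 → posterior Beta(41/5, 13)
obs 11: x=0 → posterior Beta(41/5, 14)
obs 12: x=1 → posterior Beta(46/5, 14)
obs 13: x=1 → posterior Beta(51/5, 14)
obs 14: x=1 → posterior Beta(56/5, 14)

k = 10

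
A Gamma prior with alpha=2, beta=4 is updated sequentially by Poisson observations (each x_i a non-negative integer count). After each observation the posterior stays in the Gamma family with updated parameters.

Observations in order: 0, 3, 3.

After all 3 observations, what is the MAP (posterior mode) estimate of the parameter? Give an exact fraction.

1

obs 1: x=0 → posterior Gamma(2, 5)
obs 2: x=3 → posterior Gamma(5, 6)
obs 3: x=3 → posterior Gamma(8, 7)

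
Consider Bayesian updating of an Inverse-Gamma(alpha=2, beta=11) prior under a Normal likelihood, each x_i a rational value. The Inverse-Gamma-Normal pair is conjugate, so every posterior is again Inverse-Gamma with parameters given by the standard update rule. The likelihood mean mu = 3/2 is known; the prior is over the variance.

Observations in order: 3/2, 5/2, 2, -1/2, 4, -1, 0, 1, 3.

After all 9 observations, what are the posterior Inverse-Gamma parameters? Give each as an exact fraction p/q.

obs 1: x=3/2 → posterior Inverse-Gamma(5/2, 11)
obs 2: x=5/2 → posterior Inverse-Gamma(3, 23/2)
obs 3: x=2 → posterior Inverse-Gamma(7/2, 93/8)
obs 4: x=-1/2 → posterior Inverse-Gamma(4, 109/8)
obs 5: x=4 → posterior Inverse-Gamma(9/2, 67/4)
obs 6: x=-1 → posterior Inverse-Gamma(5, 159/8)
obs 7: x=0 → posterior Inverse-Gamma(11/2, 21)
obs 8: x=1 → posterior Inverse-Gamma(6, 169/8)
obs 9: x=3 → posterior Inverse-Gamma(13/2, 89/4)

alpha=13/2, beta=89/4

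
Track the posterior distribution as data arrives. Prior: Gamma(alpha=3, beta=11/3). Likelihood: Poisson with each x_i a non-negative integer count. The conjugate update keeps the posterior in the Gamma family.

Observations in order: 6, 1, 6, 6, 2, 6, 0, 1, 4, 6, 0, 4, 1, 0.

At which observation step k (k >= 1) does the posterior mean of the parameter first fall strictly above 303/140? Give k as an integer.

k = 3

obs 1: x=6 → posterior Gamma(9, 14/3)
obs 2: x=1 → posterior Gamma(10, 17/3)
obs 3: x=6 → posterior Gamma(16, 20/3)
obs 4: x=6 → posterior Gamma(22, 23/3)
obs 5: x=2 → posterior Gamma(24, 26/3)
obs 6: x=6 → posterior Gamma(30, 29/3)
obs 7: x=0 → posterior Gamma(30, 32/3)
obs 8: x=1 → posterior Gamma(31, 35/3)
obs 9: x=4 → posterior Gamma(35, 38/3)
obs 10: x=6 → posterior Gamma(41, 41/3)
obs 11: x=0 → posterior Gamma(41, 44/3)
obs 12: x=4 → posterior Gamma(45, 47/3)
obs 13: x=1 → posterior Gamma(46, 50/3)
obs 14: x=0 → posterior Gamma(46, 53/3)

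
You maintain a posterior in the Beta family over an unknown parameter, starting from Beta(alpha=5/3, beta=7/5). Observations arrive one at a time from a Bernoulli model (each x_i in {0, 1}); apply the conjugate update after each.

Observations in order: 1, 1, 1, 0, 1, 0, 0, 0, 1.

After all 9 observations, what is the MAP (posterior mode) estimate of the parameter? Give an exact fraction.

85/151

obs 1: x=1 → posterior Beta(8/3, 7/5)
obs 2: x=1 → posterior Beta(11/3, 7/5)
obs 3: x=1 → posterior Beta(14/3, 7/5)
obs 4: x=0 → posterior Beta(14/3, 12/5)
obs 5: x=1 → posterior Beta(17/3, 12/5)
obs 6: x=0 → posterior Beta(17/3, 17/5)
obs 7: x=0 → posterior Beta(17/3, 22/5)
obs 8: x=0 → posterior Beta(17/3, 27/5)
obs 9: x=1 → posterior Beta(20/3, 27/5)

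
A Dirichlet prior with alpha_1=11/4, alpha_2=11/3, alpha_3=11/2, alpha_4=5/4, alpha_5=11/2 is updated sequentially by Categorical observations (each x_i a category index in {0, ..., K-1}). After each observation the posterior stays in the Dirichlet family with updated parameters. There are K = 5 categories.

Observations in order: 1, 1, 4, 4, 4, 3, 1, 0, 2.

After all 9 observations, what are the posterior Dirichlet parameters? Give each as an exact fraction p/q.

obs 1: x=1 → posterior Dirichlet(11/4, 14/3, 11/2, 5/4, 11/2)
obs 2: x=1 → posterior Dirichlet(11/4, 17/3, 11/2, 5/4, 11/2)
obs 3: x=4 → posterior Dirichlet(11/4, 17/3, 11/2, 5/4, 13/2)
obs 4: x=4 → posterior Dirichlet(11/4, 17/3, 11/2, 5/4, 15/2)
obs 5: x=4 → posterior Dirichlet(11/4, 17/3, 11/2, 5/4, 17/2)
obs 6: x=3 → posterior Dirichlet(11/4, 17/3, 11/2, 9/4, 17/2)
obs 7: x=1 → posterior Dirichlet(11/4, 20/3, 11/2, 9/4, 17/2)
obs 8: x=0 → posterior Dirichlet(15/4, 20/3, 11/2, 9/4, 17/2)
obs 9: x=2 → posterior Dirichlet(15/4, 20/3, 13/2, 9/4, 17/2)

alpha_1=15/4, alpha_2=20/3, alpha_3=13/2, alpha_4=9/4, alpha_5=17/2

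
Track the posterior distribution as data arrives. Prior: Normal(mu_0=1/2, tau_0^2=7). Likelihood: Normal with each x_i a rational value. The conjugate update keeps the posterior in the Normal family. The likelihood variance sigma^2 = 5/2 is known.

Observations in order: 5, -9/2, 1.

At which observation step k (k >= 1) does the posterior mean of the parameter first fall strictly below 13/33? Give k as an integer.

k = 2

obs 1: x=5 → posterior Normal(145/38, 35/19)
obs 2: x=-9/2 → posterior Normal(19/66, 35/33)
obs 3: x=1 → posterior Normal(1/2, 35/47)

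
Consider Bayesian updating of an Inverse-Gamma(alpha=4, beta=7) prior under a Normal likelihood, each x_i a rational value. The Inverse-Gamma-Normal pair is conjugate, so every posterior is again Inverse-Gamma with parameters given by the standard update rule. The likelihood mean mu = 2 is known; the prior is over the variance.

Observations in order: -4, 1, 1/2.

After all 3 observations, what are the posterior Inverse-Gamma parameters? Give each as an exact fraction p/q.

obs 1: x=-4 → posterior Inverse-Gamma(9/2, 25)
obs 2: x=1 → posterior Inverse-Gamma(5, 51/2)
obs 3: x=1/2 → posterior Inverse-Gamma(11/2, 213/8)

alpha=11/2, beta=213/8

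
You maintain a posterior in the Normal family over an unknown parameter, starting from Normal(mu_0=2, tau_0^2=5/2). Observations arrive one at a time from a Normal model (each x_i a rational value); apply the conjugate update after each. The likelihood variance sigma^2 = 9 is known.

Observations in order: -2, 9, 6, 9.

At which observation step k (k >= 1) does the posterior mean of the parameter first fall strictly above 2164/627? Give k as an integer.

obs 1: x=-2 → posterior Normal(26/23, 45/23)
obs 2: x=9 → posterior Normal(71/28, 45/28)
obs 3: x=6 → posterior Normal(101/33, 15/11)
obs 4: x=9 → posterior Normal(73/19, 45/38)

k = 4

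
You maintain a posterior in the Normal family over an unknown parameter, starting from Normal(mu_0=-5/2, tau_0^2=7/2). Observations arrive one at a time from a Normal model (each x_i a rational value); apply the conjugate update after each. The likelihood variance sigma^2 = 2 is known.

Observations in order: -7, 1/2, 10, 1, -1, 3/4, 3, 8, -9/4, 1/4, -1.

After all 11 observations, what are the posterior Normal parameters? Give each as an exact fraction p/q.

mu_0=101/108, tau_0^2=14/81

obs 1: x=-7 → posterior Normal(-59/11, 14/11)
obs 2: x=1/2 → posterior Normal(-37/12, 7/9)
obs 3: x=10 → posterior Normal(29/50, 14/25)
obs 4: x=1 → posterior Normal(43/64, 7/16)
obs 5: x=-1 → posterior Normal(29/78, 14/39)
obs 6: x=3/4 → posterior Normal(79/184, 7/23)
obs 7: x=3 → posterior Normal(163/212, 14/53)
obs 8: x=8 → posterior Normal(129/80, 7/30)
obs 9: x=-9/4 → posterior Normal(81/67, 14/67)
obs 10: x=1/4 → posterior Normal(331/296, 7/37)
obs 11: x=-1 → posterior Normal(101/108, 14/81)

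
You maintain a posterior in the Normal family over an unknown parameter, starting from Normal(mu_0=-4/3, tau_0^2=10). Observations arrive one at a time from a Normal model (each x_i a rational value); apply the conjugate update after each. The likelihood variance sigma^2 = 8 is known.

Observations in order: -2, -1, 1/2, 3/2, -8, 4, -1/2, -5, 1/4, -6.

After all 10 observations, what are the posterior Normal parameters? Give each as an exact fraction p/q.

mu_0=-1039/648, tau_0^2=20/27

obs 1: x=-2 → posterior Normal(-46/27, 40/9)
obs 2: x=-1 → posterior Normal(-61/42, 20/7)
obs 3: x=1/2 → posterior Normal(-107/114, 40/19)
obs 4: x=3/2 → posterior Normal(-31/72, 5/3)
obs 5: x=-8 → posterior Normal(-151/87, 40/29)
obs 6: x=4 → posterior Normal(-91/102, 20/17)
obs 7: x=-1/2 → posterior Normal(-197/234, 40/39)
obs 8: x=-5 → posterior Normal(-347/264, 10/11)
obs 9: x=1/4 → posterior Normal(-97/84, 40/49)
obs 10: x=-6 → posterior Normal(-1039/648, 20/27)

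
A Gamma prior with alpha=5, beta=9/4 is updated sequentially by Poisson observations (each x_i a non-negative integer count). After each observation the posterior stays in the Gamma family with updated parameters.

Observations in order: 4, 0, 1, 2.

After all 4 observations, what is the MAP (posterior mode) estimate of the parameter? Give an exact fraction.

44/25

obs 1: x=4 → posterior Gamma(9, 13/4)
obs 2: x=0 → posterior Gamma(9, 17/4)
obs 3: x=1 → posterior Gamma(10, 21/4)
obs 4: x=2 → posterior Gamma(12, 25/4)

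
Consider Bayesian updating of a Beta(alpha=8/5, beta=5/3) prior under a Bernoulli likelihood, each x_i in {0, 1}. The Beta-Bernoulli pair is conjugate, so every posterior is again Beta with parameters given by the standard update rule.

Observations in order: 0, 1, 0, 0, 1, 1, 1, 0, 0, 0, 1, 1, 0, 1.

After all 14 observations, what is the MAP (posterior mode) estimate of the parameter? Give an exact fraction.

114/229

obs 1: x=0 → posterior Beta(8/5, 8/3)
obs 2: x=1 → posterior Beta(13/5, 8/3)
obs 3: x=0 → posterior Beta(13/5, 11/3)
obs 4: x=0 → posterior Beta(13/5, 14/3)
obs 5: x=1 → posterior Beta(18/5, 14/3)
obs 6: x=1 → posterior Beta(23/5, 14/3)
obs 7: x=1 → posterior Beta(28/5, 14/3)
obs 8: x=0 → posterior Beta(28/5, 17/3)
obs 9: x=0 → posterior Beta(28/5, 20/3)
obs 10: x=0 → posterior Beta(28/5, 23/3)
obs 11: x=1 → posterior Beta(33/5, 23/3)
obs 12: x=1 → posterior Beta(38/5, 23/3)
obs 13: x=0 → posterior Beta(38/5, 26/3)
obs 14: x=1 → posterior Beta(43/5, 26/3)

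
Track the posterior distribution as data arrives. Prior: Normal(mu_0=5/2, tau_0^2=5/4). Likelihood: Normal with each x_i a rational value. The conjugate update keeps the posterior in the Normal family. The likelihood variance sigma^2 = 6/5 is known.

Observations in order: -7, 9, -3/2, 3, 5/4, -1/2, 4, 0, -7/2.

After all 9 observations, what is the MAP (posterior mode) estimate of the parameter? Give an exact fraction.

715/996

obs 1: x=-7 → posterior Normal(-115/49, 30/49)
obs 2: x=9 → posterior Normal(55/37, 15/37)
obs 3: x=-3/2 → posterior Normal(145/198, 10/33)
obs 4: x=3 → posterior Normal(295/248, 15/62)
obs 5: x=5/4 → posterior Normal(715/596, 30/149)
obs 6: x=-1/2 → posterior Normal(665/696, 5/29)
obs 7: x=4 → posterior Normal(1065/796, 30/199)
obs 8: x=0 → posterior Normal(1065/896, 15/112)
obs 9: x=-7/2 → posterior Normal(715/996, 10/83)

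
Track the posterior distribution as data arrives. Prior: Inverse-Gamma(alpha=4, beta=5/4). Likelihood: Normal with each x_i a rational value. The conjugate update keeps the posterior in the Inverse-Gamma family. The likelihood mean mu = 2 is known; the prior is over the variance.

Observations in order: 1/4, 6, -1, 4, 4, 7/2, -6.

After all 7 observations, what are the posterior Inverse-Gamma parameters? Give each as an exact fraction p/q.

obs 1: x=1/4 → posterior Inverse-Gamma(9/2, 89/32)
obs 2: x=6 → posterior Inverse-Gamma(5, 345/32)
obs 3: x=-1 → posterior Inverse-Gamma(11/2, 489/32)
obs 4: x=4 → posterior Inverse-Gamma(6, 553/32)
obs 5: x=4 → posterior Inverse-Gamma(13/2, 617/32)
obs 6: x=7/2 → posterior Inverse-Gamma(7, 653/32)
obs 7: x=-6 → posterior Inverse-Gamma(15/2, 1677/32)

alpha=15/2, beta=1677/32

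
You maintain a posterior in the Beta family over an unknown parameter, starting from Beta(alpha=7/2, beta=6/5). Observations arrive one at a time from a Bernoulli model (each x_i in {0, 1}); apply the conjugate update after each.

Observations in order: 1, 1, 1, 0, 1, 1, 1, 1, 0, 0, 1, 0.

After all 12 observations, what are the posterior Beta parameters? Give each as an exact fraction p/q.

alpha=23/2, beta=26/5

obs 1: x=1 → posterior Beta(9/2, 6/5)
obs 2: x=1 → posterior Beta(11/2, 6/5)
obs 3: x=1 → posterior Beta(13/2, 6/5)
obs 4: x=0 → posterior Beta(13/2, 11/5)
obs 5: x=1 → posterior Beta(15/2, 11/5)
obs 6: x=1 → posterior Beta(17/2, 11/5)
obs 7: x=1 → posterior Beta(19/2, 11/5)
obs 8: x=1 → posterior Beta(21/2, 11/5)
obs 9: x=0 → posterior Beta(21/2, 16/5)
obs 10: x=0 → posterior Beta(21/2, 21/5)
obs 11: x=1 → posterior Beta(23/2, 21/5)
obs 12: x=0 → posterior Beta(23/2, 26/5)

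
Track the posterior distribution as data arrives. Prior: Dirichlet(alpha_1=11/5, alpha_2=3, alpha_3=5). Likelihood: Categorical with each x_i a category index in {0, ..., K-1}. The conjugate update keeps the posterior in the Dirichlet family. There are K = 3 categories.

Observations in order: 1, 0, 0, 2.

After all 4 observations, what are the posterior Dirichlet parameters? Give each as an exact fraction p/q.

obs 1: x=1 → posterior Dirichlet(11/5, 4, 5)
obs 2: x=0 → posterior Dirichlet(16/5, 4, 5)
obs 3: x=0 → posterior Dirichlet(21/5, 4, 5)
obs 4: x=2 → posterior Dirichlet(21/5, 4, 6)

alpha_1=21/5, alpha_2=4, alpha_3=6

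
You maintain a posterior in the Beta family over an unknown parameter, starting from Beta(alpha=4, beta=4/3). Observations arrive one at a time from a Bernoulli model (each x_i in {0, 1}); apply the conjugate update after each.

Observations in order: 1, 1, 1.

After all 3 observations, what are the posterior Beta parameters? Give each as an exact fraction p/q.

alpha=7, beta=4/3

obs 1: x=1 → posterior Beta(5, 4/3)
obs 2: x=1 → posterior Beta(6, 4/3)
obs 3: x=1 → posterior Beta(7, 4/3)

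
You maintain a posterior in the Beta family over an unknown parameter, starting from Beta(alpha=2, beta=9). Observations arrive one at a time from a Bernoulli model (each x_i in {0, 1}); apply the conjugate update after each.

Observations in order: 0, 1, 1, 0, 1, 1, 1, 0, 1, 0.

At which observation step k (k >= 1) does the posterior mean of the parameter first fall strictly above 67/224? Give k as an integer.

k = 5

obs 1: x=0 → posterior Beta(2, 10)
obs 2: x=1 → posterior Beta(3, 10)
obs 3: x=1 → posterior Beta(4, 10)
obs 4: x=0 → posterior Beta(4, 11)
obs 5: x=1 → posterior Beta(5, 11)
obs 6: x=1 → posterior Beta(6, 11)
obs 7: x=1 → posterior Beta(7, 11)
obs 8: x=0 → posterior Beta(7, 12)
obs 9: x=1 → posterior Beta(8, 12)
obs 10: x=0 → posterior Beta(8, 13)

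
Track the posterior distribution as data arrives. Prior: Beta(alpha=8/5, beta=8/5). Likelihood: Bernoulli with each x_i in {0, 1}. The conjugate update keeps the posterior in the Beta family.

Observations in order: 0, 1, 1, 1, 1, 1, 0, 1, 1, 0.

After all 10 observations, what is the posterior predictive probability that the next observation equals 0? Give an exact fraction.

23/66

obs 1: x=0 → posterior Beta(8/5, 13/5)
obs 2: x=1 → posterior Beta(13/5, 13/5)
obs 3: x=1 → posterior Beta(18/5, 13/5)
obs 4: x=1 → posterior Beta(23/5, 13/5)
obs 5: x=1 → posterior Beta(28/5, 13/5)
obs 6: x=1 → posterior Beta(33/5, 13/5)
obs 7: x=0 → posterior Beta(33/5, 18/5)
obs 8: x=1 → posterior Beta(38/5, 18/5)
obs 9: x=1 → posterior Beta(43/5, 18/5)
obs 10: x=0 → posterior Beta(43/5, 23/5)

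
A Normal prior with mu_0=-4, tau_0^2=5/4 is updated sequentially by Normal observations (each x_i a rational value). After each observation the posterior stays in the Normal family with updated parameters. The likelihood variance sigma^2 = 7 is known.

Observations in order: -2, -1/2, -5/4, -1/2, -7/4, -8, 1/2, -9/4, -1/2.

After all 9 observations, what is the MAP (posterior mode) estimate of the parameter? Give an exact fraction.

obs 1: x=-2 → posterior Normal(-122/33, 35/33)
obs 2: x=-1/2 → posterior Normal(-249/76, 35/38)
obs 3: x=-5/4 → posterior Normal(-523/172, 35/43)
obs 4: x=-1/2 → posterior Normal(-533/192, 35/48)
obs 5: x=-7/4 → posterior Normal(-142/53, 35/53)
obs 6: x=-8 → posterior Normal(-91/29, 35/58)
obs 7: x=1/2 → posterior Normal(-359/126, 5/9)
obs 8: x=-9/4 → posterior Normal(-763/272, 35/68)
obs 9: x=-1/2 → posterior Normal(-773/292, 35/73)

-773/292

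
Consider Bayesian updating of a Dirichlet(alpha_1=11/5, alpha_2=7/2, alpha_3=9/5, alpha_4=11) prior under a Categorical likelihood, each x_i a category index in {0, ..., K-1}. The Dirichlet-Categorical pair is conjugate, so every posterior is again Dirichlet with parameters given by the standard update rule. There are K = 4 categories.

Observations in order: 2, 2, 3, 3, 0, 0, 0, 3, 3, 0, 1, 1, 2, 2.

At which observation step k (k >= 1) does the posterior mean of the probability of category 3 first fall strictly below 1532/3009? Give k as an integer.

obs 1: x=2 → posterior Dirichlet(11/5, 7/2, 14/5, 11)
obs 2: x=2 → posterior Dirichlet(11/5, 7/2, 19/5, 11)
obs 3: x=3 → posterior Dirichlet(11/5, 7/2, 19/5, 12)
obs 4: x=3 → posterior Dirichlet(11/5, 7/2, 19/5, 13)
obs 5: x=0 → posterior Dirichlet(16/5, 7/2, 19/5, 13)
obs 6: x=0 → posterior Dirichlet(21/5, 7/2, 19/5, 13)
obs 7: x=0 → posterior Dirichlet(26/5, 7/2, 19/5, 13)
obs 8: x=3 → posterior Dirichlet(26/5, 7/2, 19/5, 14)
obs 9: x=3 → posterior Dirichlet(26/5, 7/2, 19/5, 15)
obs 10: x=0 → posterior Dirichlet(31/5, 7/2, 19/5, 15)
obs 11: x=1 → posterior Dirichlet(31/5, 9/2, 19/5, 15)
obs 12: x=1 → posterior Dirichlet(31/5, 11/2, 19/5, 15)
obs 13: x=2 → posterior Dirichlet(31/5, 11/2, 24/5, 15)
obs 14: x=2 → posterior Dirichlet(31/5, 11/2, 29/5, 15)

k = 11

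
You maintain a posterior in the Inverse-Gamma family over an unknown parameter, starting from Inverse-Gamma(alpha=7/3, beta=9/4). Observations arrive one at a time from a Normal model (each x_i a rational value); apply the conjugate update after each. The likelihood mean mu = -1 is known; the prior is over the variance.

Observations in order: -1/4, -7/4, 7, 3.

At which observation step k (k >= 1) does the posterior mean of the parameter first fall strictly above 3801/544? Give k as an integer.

k = 3

obs 1: x=-1/4 → posterior Inverse-Gamma(17/6, 81/32)
obs 2: x=-7/4 → posterior Inverse-Gamma(10/3, 45/16)
obs 3: x=7 → posterior Inverse-Gamma(23/6, 557/16)
obs 4: x=3 → posterior Inverse-Gamma(13/3, 685/16)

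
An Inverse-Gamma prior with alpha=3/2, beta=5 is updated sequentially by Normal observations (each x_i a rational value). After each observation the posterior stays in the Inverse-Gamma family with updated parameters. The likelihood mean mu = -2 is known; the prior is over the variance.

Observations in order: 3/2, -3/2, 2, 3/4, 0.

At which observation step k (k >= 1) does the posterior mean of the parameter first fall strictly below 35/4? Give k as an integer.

k = 2

obs 1: x=3/2 → posterior Inverse-Gamma(2, 89/8)
obs 2: x=-3/2 → posterior Inverse-Gamma(5/2, 45/4)
obs 3: x=2 → posterior Inverse-Gamma(3, 77/4)
obs 4: x=3/4 → posterior Inverse-Gamma(7/2, 737/32)
obs 5: x=0 → posterior Inverse-Gamma(4, 801/32)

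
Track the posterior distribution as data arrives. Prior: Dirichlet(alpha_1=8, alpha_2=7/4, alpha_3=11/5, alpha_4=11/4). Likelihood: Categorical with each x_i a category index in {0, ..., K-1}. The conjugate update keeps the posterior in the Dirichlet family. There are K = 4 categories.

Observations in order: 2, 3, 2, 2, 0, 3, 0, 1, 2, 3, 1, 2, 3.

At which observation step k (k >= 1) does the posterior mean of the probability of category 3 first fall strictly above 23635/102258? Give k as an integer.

obs 1: x=2 → posterior Dirichlet(8, 7/4, 16/5, 11/4)
obs 2: x=3 → posterior Dirichlet(8, 7/4, 16/5, 15/4)
obs 3: x=2 → posterior Dirichlet(8, 7/4, 21/5, 15/4)
obs 4: x=2 → posterior Dirichlet(8, 7/4, 26/5, 15/4)
obs 5: x=0 → posterior Dirichlet(9, 7/4, 26/5, 15/4)
obs 6: x=3 → posterior Dirichlet(9, 7/4, 26/5, 19/4)
obs 7: x=0 → posterior Dirichlet(10, 7/4, 26/5, 19/4)
obs 8: x=1 → posterior Dirichlet(10, 11/4, 26/5, 19/4)
obs 9: x=2 → posterior Dirichlet(10, 11/4, 31/5, 19/4)
obs 10: x=3 → posterior Dirichlet(10, 11/4, 31/5, 23/4)
obs 11: x=1 → posterior Dirichlet(10, 15/4, 31/5, 23/4)
obs 12: x=2 → posterior Dirichlet(10, 15/4, 36/5, 23/4)
obs 13: x=3 → posterior Dirichlet(10, 15/4, 36/5, 27/4)

k = 10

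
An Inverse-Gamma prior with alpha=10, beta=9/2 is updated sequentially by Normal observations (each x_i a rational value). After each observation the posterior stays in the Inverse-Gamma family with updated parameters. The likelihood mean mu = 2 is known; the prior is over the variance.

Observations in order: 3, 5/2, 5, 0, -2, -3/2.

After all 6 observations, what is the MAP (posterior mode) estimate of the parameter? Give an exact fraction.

103/56

obs 1: x=3 → posterior Inverse-Gamma(21/2, 5)
obs 2: x=5/2 → posterior Inverse-Gamma(11, 41/8)
obs 3: x=5 → posterior Inverse-Gamma(23/2, 77/8)
obs 4: x=0 → posterior Inverse-Gamma(12, 93/8)
obs 5: x=-2 → posterior Inverse-Gamma(25/2, 157/8)
obs 6: x=-3/2 → posterior Inverse-Gamma(13, 103/4)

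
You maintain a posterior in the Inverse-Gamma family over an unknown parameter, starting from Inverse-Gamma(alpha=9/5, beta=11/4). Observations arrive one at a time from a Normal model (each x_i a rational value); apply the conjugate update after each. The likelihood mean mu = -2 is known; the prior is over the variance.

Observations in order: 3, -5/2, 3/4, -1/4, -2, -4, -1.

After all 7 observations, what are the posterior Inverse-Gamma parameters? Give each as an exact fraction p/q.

alpha=53/10, beta=371/16

obs 1: x=3 → posterior Inverse-Gamma(23/10, 61/4)
obs 2: x=-5/2 → posterior Inverse-Gamma(14/5, 123/8)
obs 3: x=3/4 → posterior Inverse-Gamma(33/10, 613/32)
obs 4: x=-1/4 → posterior Inverse-Gamma(19/5, 331/16)
obs 5: x=-2 → posterior Inverse-Gamma(43/10, 331/16)
obs 6: x=-4 → posterior Inverse-Gamma(24/5, 363/16)
obs 7: x=-1 → posterior Inverse-Gamma(53/10, 371/16)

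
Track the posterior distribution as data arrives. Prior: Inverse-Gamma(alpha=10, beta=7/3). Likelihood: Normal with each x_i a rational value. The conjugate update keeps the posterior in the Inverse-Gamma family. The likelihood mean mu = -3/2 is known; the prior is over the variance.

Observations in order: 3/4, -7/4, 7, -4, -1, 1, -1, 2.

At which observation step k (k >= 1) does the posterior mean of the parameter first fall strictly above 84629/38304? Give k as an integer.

k = 3

obs 1: x=3/4 → posterior Inverse-Gamma(21/2, 467/96)
obs 2: x=-7/4 → posterior Inverse-Gamma(11, 235/48)
obs 3: x=7 → posterior Inverse-Gamma(23/2, 1969/48)
obs 4: x=-4 → posterior Inverse-Gamma(12, 2119/48)
obs 5: x=-1 → posterior Inverse-Gamma(25/2, 2125/48)
obs 6: x=1 → posterior Inverse-Gamma(13, 2275/48)
obs 7: x=-1 → posterior Inverse-Gamma(27/2, 2281/48)
obs 8: x=2 → posterior Inverse-Gamma(14, 2575/48)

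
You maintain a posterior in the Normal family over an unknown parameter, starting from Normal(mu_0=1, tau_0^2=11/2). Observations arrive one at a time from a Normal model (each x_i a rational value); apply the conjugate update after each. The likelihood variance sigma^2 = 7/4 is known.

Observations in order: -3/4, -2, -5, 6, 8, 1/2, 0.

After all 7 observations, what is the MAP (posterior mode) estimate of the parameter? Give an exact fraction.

311/322

obs 1: x=-3/4 → posterior Normal(-19/58, 77/58)
obs 2: x=-2 → posterior Normal(-107/102, 77/102)
obs 3: x=-5 → posterior Normal(-327/146, 77/146)
obs 4: x=6 → posterior Normal(-63/190, 77/190)
obs 5: x=8 → posterior Normal(289/234, 77/234)
obs 6: x=1/2 → posterior Normal(311/278, 77/278)
obs 7: x=0 → posterior Normal(311/322, 11/46)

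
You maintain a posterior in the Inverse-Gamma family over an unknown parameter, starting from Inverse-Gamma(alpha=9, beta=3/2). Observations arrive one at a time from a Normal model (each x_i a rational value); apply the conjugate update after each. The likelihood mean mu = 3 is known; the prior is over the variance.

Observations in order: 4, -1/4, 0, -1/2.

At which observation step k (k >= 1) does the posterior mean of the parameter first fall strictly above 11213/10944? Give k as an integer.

k = 3

obs 1: x=4 → posterior Inverse-Gamma(19/2, 2)
obs 2: x=-1/4 → posterior Inverse-Gamma(10, 233/32)
obs 3: x=0 → posterior Inverse-Gamma(21/2, 377/32)
obs 4: x=-1/2 → posterior Inverse-Gamma(11, 573/32)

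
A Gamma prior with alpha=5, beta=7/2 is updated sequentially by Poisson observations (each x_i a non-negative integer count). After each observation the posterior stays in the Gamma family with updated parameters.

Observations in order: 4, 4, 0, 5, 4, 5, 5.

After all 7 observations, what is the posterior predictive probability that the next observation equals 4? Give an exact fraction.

1714498273118960770011590088496852744681513388160/10524515126174167358877236351104092889324551536161

obs 1: x=4 → posterior Gamma(9, 9/2)
obs 2: x=4 → posterior Gamma(13, 11/2)
obs 3: x=0 → posterior Gamma(13, 13/2)
obs 4: x=5 → posterior Gamma(18, 15/2)
obs 5: x=4 → posterior Gamma(22, 17/2)
obs 6: x=5 → posterior Gamma(27, 19/2)
obs 7: x=5 → posterior Gamma(32, 21/2)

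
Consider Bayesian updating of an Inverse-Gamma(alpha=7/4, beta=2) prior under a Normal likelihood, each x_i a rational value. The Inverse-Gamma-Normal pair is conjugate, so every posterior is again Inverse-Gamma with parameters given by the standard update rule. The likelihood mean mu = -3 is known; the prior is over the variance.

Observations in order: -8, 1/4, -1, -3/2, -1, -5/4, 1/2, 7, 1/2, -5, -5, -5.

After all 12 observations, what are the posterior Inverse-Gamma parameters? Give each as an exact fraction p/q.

obs 1: x=-8 → posterior Inverse-Gamma(9/4, 29/2)
obs 2: x=1/4 → posterior Inverse-Gamma(11/4, 633/32)
obs 3: x=-1 → posterior Inverse-Gamma(13/4, 697/32)
obs 4: x=-3/2 → posterior Inverse-Gamma(15/4, 733/32)
obs 5: x=-1 → posterior Inverse-Gamma(17/4, 797/32)
obs 6: x=-5/4 → posterior Inverse-Gamma(19/4, 423/16)
obs 7: x=1/2 → posterior Inverse-Gamma(21/4, 521/16)
obs 8: x=7 → posterior Inverse-Gamma(23/4, 1321/16)
obs 9: x=1/2 → posterior Inverse-Gamma(25/4, 1419/16)
obs 10: x=-5 → posterior Inverse-Gamma(27/4, 1451/16)
obs 11: x=-5 → posterior Inverse-Gamma(29/4, 1483/16)
obs 12: x=-5 → posterior Inverse-Gamma(31/4, 1515/16)

alpha=31/4, beta=1515/16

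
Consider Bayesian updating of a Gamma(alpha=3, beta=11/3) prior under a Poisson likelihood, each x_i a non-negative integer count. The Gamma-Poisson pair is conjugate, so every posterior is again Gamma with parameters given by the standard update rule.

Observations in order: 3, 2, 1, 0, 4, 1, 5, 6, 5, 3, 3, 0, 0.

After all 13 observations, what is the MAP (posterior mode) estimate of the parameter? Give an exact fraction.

obs 1: x=3 → posterior Gamma(6, 14/3)
obs 2: x=2 → posterior Gamma(8, 17/3)
obs 3: x=1 → posterior Gamma(9, 20/3)
obs 4: x=0 → posterior Gamma(9, 23/3)
obs 5: x=4 → posterior Gamma(13, 26/3)
obs 6: x=1 → posterior Gamma(14, 29/3)
obs 7: x=5 → posterior Gamma(19, 32/3)
obs 8: x=6 → posterior Gamma(25, 35/3)
obs 9: x=5 → posterior Gamma(30, 38/3)
obs 10: x=3 → posterior Gamma(33, 41/3)
obs 11: x=3 → posterior Gamma(36, 44/3)
obs 12: x=0 → posterior Gamma(36, 47/3)
obs 13: x=0 → posterior Gamma(36, 50/3)

21/10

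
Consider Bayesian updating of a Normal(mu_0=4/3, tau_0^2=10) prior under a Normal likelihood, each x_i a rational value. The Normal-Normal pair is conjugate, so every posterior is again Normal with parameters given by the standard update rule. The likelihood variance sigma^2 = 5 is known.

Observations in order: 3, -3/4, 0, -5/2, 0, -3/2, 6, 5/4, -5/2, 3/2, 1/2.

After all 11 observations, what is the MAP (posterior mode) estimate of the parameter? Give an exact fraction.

obs 1: x=3 → posterior Normal(22/9, 10/3)
obs 2: x=-3/4 → posterior Normal(7/6, 2)
obs 3: x=0 → posterior Normal(5/6, 10/7)
obs 4: x=-5/2 → posterior Normal(5/54, 10/9)
obs 5: x=0 → posterior Normal(5/66, 10/11)
obs 6: x=-3/2 → posterior Normal(-1/6, 10/13)
obs 7: x=6 → posterior Normal(59/90, 2/3)
obs 8: x=5/4 → posterior Normal(37/51, 10/17)
obs 9: x=-5/2 → posterior Normal(22/57, 10/19)
obs 10: x=3/2 → posterior Normal(31/63, 10/21)
obs 11: x=1/2 → posterior Normal(34/69, 10/23)

34/69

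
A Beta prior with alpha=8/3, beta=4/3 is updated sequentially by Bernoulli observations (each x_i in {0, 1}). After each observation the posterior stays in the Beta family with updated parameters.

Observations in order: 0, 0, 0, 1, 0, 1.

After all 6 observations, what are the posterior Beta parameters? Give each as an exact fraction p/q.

alpha=14/3, beta=16/3

obs 1: x=0 → posterior Beta(8/3, 7/3)
obs 2: x=0 → posterior Beta(8/3, 10/3)
obs 3: x=0 → posterior Beta(8/3, 13/3)
obs 4: x=1 → posterior Beta(11/3, 13/3)
obs 5: x=0 → posterior Beta(11/3, 16/3)
obs 6: x=1 → posterior Beta(14/3, 16/3)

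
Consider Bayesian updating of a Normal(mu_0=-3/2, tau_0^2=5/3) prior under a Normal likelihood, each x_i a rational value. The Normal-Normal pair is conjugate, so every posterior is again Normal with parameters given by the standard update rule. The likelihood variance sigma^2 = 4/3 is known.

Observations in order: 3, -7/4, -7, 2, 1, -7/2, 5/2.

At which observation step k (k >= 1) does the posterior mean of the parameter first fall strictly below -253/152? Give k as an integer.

k = 3

obs 1: x=3 → posterior Normal(1, 20/27)
obs 2: x=-7/4 → posterior Normal(1/56, 10/21)
obs 3: x=-7 → posterior Normal(-139/76, 20/57)
obs 4: x=2 → posterior Normal(-33/32, 5/18)
obs 5: x=1 → posterior Normal(-79/116, 20/87)
obs 6: x=-7/2 → posterior Normal(-149/136, 10/51)
obs 7: x=5/2 → posterior Normal(-33/52, 20/117)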